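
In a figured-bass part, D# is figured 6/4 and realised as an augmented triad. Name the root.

The figures 6/4 mean the fifth of the chord is in the bass. If D# is the fifth of an augmented triad, the root is G (chord tones G–B–D#).

G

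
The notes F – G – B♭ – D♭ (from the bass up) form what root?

The distinct letter names are F, G, Bb, Db. Arranged as a stack of thirds they read G–Bb–Db–F, so G is the root (a G half-diminished seventh chord).

G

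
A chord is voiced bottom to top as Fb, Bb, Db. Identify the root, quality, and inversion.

Reducing to letter names: Fb, Bb, Db. These stack in thirds as Bb–Db–Fb — a Bb diminished triad.
The lowest note is Fb, the fifth of the chord, so this is second inversion (figured bass 6/4).

Bb diminished, second inversion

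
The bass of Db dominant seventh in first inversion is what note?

The third of Db dominant seventh (Db–F–Ab–Cb) is F; that is the bass in first inversion.

F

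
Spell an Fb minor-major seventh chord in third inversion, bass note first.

Fb minor-major seventh is Fb–Abb–Cb–Eb. Third inversion puts the seventh (Eb) in the bass, with the remaining tones above: Eb, Fb, Abb, Cb.

Eb, Fb, Abb, Cb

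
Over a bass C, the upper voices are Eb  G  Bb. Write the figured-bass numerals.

The notes C, Eb, G, Bb stack in thirds as C–Eb–G–Bb — a C minor seventh chord. The bass C is the root, so this is root position: figured 7.

7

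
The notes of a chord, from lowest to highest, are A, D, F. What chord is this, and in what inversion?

D minor, second inversion

The pitch classes A, D, F arrange in thirds as D–F–A: a D minor triad.
A is the fifth of D minor; fifth in the bass means second inversion (figured bass 6/4).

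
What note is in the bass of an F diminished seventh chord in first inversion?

In first inversion the third is lowest. For F diminished seventh (F–Ab–Cb–Ebb) that is Ab.

Ab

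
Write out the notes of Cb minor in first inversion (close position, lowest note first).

Ebb, Gb, Cb

Cb minor is Cb–Ebb–Gb. First inversion puts the third (Ebb) in the bass, with the remaining tones above: Ebb, Gb, Cb.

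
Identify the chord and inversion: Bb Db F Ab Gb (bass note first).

Gb major ninth, first inversion

Reducing to letter names: Bb, Db, F, Ab, Gb. These stack in thirds as Gb–Bb–Db–F–Ab — a Gb major ninth chord.
The lowest note is Bb, the third of the chord, so this is first inversion.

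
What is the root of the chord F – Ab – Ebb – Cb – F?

The distinct letter names are F, Ab, Ebb, Cb. Arranged as a stack of thirds they read F–Ab–Cb–Ebb, so F is the root (an F diminished seventh chord).

F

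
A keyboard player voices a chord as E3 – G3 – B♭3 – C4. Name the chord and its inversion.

C dominant seventh, first inversion

Reducing to letter names: E, G, Bb, C. These stack in thirds as C–E–G–Bb — a C dominant seventh chord.
E is the third of C dominant seventh; third in the bass means first inversion (figured bass 6/5).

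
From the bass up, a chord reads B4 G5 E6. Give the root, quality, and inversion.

The pitch classes B, G, E arrange in thirds as E–G–B: an E minor triad.
B is the fifth of E minor; fifth in the bass means second inversion (figured bass 6/4).

E minor, second inversion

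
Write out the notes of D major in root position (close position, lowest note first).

D, F#, A

D major is D–F#–A. Root position puts the root (D) in the bass, with the remaining tones above: D, F#, A.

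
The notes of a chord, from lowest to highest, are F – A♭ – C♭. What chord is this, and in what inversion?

F diminished, root position

The pitch classes F, Ab, Cb arrange in thirds as F–Ab–Cb: an F diminished triad.
With the root (F) in the bass, the chord is in root position (figured bass 5/3).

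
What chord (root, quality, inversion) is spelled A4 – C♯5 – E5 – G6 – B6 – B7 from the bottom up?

A dominant ninth, root position

The distinct note names are A, C#, E, G, B. Stacked in thirds they read A–C#–E–G–B, which is a dominant ninth chord on A.
The lowest note is A, the root of the chord, so this is root position.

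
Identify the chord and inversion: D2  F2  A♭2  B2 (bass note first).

The pitch classes D, F, Ab, B arrange in thirds as B–D–F–Ab: a B diminished seventh chord.
D is the third of B diminished seventh; third in the bass means first inversion (figured bass 6/5).

B diminished seventh, first inversion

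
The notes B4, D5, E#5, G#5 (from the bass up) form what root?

The distinct letter names are B, D, E#, G#. Arranged as a stack of thirds they read E#–G#–B–D, so E# is the root (an E# diminished seventh chord).

E#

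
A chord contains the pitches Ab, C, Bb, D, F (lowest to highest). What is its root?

Bb

The distinct letter names are Ab, C, Bb, D, F. Arranged as a stack of thirds they read Bb–D–F–Ab–C, so Bb is the root (a Bb dominant ninth chord).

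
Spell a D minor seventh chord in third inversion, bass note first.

C, D, F, A

D minor seventh is D–F–A–C. Third inversion puts the seventh (C) in the bass, with the remaining tones above: C, D, F, A.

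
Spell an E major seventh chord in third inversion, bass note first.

The chord tones are E–G#–B–D#. With the seventh (D#) lowest for third inversion: D#, E, G#, B.

D#, E, G#, B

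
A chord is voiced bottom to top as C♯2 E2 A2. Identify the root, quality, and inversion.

A major, first inversion

The pitch classes C#, E, A arrange in thirds as A–C#–E: an A major triad.
With the third (C#) in the bass, the chord is in first inversion (figured bass 6).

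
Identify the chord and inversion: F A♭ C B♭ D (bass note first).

The pitch classes F, Ab, C, Bb, D arrange in thirds as Bb–D–F–Ab–C: a Bb dominant ninth chord.
With the fifth (F) in the bass, the chord is in second inversion.

Bb dominant ninth, second inversion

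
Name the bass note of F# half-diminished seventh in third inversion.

The seventh of F# half-diminished seventh (F#–A–C–E) is E; that is the bass in third inversion.

E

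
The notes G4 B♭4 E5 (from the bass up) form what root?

E

Reordering G, Bb, E into stacked thirds gives E–G–Bb; the bottom of that stack, E, is the root.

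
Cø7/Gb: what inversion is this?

second inversion

Cø7/Gb means C half-diminished seventh with Gb in the bass. Gb is the fifth of C half-diminished seventh (C–Eb–Gb–Bb), so this is second inversion.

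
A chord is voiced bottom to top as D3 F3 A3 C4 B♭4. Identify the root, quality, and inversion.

Reducing to letter names: D, F, A, C, Bb. These stack in thirds as Bb–D–F–A–C — a Bb major ninth chord.
With the third (D) in the bass, the chord is in first inversion.

Bb major ninth, first inversion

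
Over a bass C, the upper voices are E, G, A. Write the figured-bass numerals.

The notes C, E, G, A stack in thirds as A–C–E–G — an A minor seventh chord. The bass C is the third, so this is first inversion: figured 6/5.

6/5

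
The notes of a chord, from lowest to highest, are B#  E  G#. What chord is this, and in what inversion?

The distinct note names are B#, E, G#. Stacked in thirds they read E–G#–B#, which is an augmented triad on E.
The lowest note is B#, the fifth of the chord, so this is second inversion (figured bass 6/4).

E augmented, second inversion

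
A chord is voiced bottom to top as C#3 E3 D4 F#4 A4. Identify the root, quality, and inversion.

D major ninth, third inversion

Reducing to letter names: C#, E, D, F#, A. These stack in thirds as D–F#–A–C#–E — a D major ninth chord.
With the seventh (C#) in the bass, the chord is in third inversion.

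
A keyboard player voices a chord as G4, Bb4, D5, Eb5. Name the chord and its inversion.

Eb major seventh, first inversion

The distinct note names are G, Bb, D, Eb. Stacked in thirds they read Eb–G–Bb–D, which is a major seventh chord on Eb.
G is the third of Eb major seventh; third in the bass means first inversion (figured bass 6/5).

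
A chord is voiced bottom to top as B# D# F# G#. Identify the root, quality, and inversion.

G# dominant seventh, first inversion

The pitch classes B#, D#, F#, G# arrange in thirds as G#–B#–D#–F#: a G# dominant seventh chord.
The lowest note is B#, the third of the chord, so this is first inversion (figured bass 6/5).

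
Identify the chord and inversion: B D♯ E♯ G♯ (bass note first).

E# half-diminished seventh, second inversion

The pitch classes B, D#, E#, G# arrange in thirds as E#–G#–B–D#: an E# half-diminished seventh chord.
B is the fifth of E# half-diminished seventh; fifth in the bass means second inversion (figured bass 4/3).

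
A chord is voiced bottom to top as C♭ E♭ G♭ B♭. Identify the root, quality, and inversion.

Cb major seventh, root position

The pitch classes Cb, Eb, Gb, Bb arrange in thirds as Cb–Eb–Gb–Bb: a Cb major seventh chord.
Cb is the root of Cb major seventh; root in the bass means root position (figured bass 7).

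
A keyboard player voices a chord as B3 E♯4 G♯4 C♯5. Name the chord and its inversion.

C# dominant seventh, third inversion

The pitch classes B, E#, G#, C# arrange in thirds as C#–E#–G#–B: a C# dominant seventh chord.
B is the seventh of C# dominant seventh; seventh in the bass means third inversion (figured bass 4/2).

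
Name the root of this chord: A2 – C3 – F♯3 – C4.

F#

A, C, F# are the tones of an F# diminished triad (F#–A–C), making F# the root.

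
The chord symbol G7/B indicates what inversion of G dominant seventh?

first inversion

G7/B means G dominant seventh with B in the bass. B is the third of G dominant seventh (G–B–D–F), so this is first inversion.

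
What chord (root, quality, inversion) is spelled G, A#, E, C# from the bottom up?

A# diminished seventh, third inversion

The pitch classes G, A#, E, C# arrange in thirds as A#–C#–E–G: an A# diminished seventh chord.
With the seventh (G) in the bass, the chord is in third inversion (figured bass 4/2).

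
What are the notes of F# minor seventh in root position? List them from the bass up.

F#, A, C#, E

F# minor seventh is F#–A–C#–E. Root position puts the root (F#) in the bass, with the remaining tones above: F#, A, C#, E.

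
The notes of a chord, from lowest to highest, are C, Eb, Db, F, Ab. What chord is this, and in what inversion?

Db major ninth, third inversion

The distinct note names are C, Eb, Db, F, Ab. Stacked in thirds they read Db–F–Ab–C–Eb, which is a major ninth chord on Db.
The lowest note is C, the seventh of the chord, so this is third inversion.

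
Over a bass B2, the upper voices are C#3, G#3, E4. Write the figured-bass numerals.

4/2

The notes B, C#, G#, E stack in thirds as C#–E–G#–B — a C# minor seventh chord. The bass B is the seventh, so this is third inversion: figured 4/2.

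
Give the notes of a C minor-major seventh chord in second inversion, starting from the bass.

G, B, C, Eb

The chord tones are C–Eb–G–B. With the fifth (G) lowest for second inversion: G, B, C, Eb.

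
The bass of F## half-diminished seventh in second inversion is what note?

C#

In second inversion the fifth is lowest. For F## half-diminished seventh (F##–A#–C#–E#) that is C#.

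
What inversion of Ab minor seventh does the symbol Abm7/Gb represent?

Abm7/Gb means Ab minor seventh with Gb in the bass. Gb is the seventh of Ab minor seventh (Ab–Cb–Eb–Gb), so this is third inversion.

third inversion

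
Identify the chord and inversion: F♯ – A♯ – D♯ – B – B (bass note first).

B major seventh, second inversion

The distinct note names are F#, A#, D#, B. Stacked in thirds they read B–D#–F#–A#, which is a major seventh chord on B.
With the fifth (F#) in the bass, the chord is in second inversion (figured bass 4/3).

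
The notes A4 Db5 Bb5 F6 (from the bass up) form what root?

Bb

Reordering A, Db, Bb, F into stacked thirds gives Bb–Db–F–A; the bottom of that stack, Bb, is the root.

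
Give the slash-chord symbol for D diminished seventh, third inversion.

Third inversion of D diminished seventh has the seventh (Cb) in the bass. As a slash chord: Ddim7/Cb.

Ddim7/Cb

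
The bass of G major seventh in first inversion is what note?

B

In first inversion the third is lowest. For G major seventh (G–B–D–F#) that is B.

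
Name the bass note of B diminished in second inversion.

B diminished is B–D–F. Second inversion places the fifth in the bass: F.

F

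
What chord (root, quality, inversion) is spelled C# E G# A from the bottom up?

The pitch classes C#, E, G#, A arrange in thirds as A–C#–E–G#: an A major seventh chord.
With the third (C#) in the bass, the chord is in first inversion (figured bass 6/5).

A major seventh, first inversion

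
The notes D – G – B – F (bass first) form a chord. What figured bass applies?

The notes D, G, B, F stack in thirds as G–B–D–F — a G dominant seventh chord. The bass D is the fifth, so this is second inversion: figured 4/3.

4/3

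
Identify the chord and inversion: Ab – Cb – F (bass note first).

F diminished, first inversion

Reducing to letter names: Ab, Cb, F. These stack in thirds as F–Ab–Cb — an F diminished triad.
The lowest note is Ab, the third of the chord, so this is first inversion (figured bass 6).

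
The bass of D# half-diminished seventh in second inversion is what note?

D# half-diminished seventh is D#–F#–A–C#. Second inversion places the fifth in the bass: A.

A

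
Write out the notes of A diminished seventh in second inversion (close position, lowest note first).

Eb, Gb, A, C

A diminished seventh is A–C–Eb–Gb. Second inversion puts the fifth (Eb) in the bass, with the remaining tones above: Eb, Gb, A, C.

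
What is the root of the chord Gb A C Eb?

A

The distinct letter names are Gb, A, C, Eb. Arranged as a stack of thirds they read A–C–Eb–Gb, so A is the root (an A diminished seventh chord).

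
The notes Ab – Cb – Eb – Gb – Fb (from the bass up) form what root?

Fb

Ab, Cb, Eb, Gb, Fb are the tones of an Fb major ninth chord (Fb–Ab–Cb–Eb–Gb), making Fb the root.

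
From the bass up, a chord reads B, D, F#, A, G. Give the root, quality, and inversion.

Reducing to letter names: B, D, F#, A, G. These stack in thirds as G–B–D–F#–A — a G major ninth chord.
B is the third of G major ninth; third in the bass means first inversion.

G major ninth, first inversion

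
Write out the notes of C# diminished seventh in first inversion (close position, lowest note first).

C# diminished seventh is C#–E–G–Bb. First inversion puts the third (E) in the bass, with the remaining tones above: E, G, Bb, C#.

E, G, Bb, C#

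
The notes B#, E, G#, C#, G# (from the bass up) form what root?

C#

B#, E, G#, C# are the tones of a C# minor-major seventh chord (C#–E–G#–B#), making C# the root.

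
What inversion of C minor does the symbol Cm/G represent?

Cm/G means C minor with G in the bass. G is the fifth of C minor (C–Eb–G), so this is second inversion.

second inversion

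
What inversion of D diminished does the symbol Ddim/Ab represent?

second inversion

Ddim/Ab means D diminished with Ab in the bass. Ab is the fifth of D diminished (D–F–Ab), so this is second inversion.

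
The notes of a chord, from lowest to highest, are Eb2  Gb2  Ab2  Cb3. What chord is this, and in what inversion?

The distinct note names are Eb, Gb, Ab, Cb. Stacked in thirds they read Ab–Cb–Eb–Gb, which is a minor seventh chord on Ab.
Eb is the fifth of Ab minor seventh; fifth in the bass means second inversion (figured bass 4/3).

Ab minor seventh, second inversion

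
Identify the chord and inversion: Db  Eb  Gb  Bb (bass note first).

Eb minor seventh, third inversion

Reducing to letter names: Db, Eb, Gb, Bb. These stack in thirds as Eb–Gb–Bb–Db — an Eb minor seventh chord.
The lowest note is Db, the seventh of the chord, so this is third inversion (figured bass 4/2).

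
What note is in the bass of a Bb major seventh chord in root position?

Bb

Bb major seventh is Bb–D–F–A. Root position places the root in the bass: Bb.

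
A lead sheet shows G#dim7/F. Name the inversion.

G#dim7/F means G# diminished seventh with F in the bass. F is the seventh of G# diminished seventh (G#–B–D–F), so this is third inversion.

third inversion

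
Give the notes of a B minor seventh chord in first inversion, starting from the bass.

B minor seventh is B–D–F#–A. First inversion puts the third (D) in the bass, with the remaining tones above: D, F#, A, B.

D, F#, A, B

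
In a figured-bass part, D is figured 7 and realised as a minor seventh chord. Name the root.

D

The figures 7 mean the root of the chord is in the bass. If D is the root of a minor seventh chord, the root is D (chord tones D–F–A–C).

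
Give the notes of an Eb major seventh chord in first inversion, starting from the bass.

Eb major seventh is Eb–G–Bb–D. First inversion puts the third (G) in the bass, with the remaining tones above: G, Bb, D, Eb.

G, Bb, D, Eb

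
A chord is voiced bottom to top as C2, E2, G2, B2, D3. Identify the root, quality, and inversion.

Reducing to letter names: C, E, G, B, D. These stack in thirds as C–E–G–B–D — a C major ninth chord.
The lowest note is C, the root of the chord, so this is root position.

C major ninth, root position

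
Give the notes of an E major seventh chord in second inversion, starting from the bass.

Spelling E major seventh: E–G#–B–D#. In second inversion the fifth is bass, giving B, D#, E, G# from the bottom.

B, D#, E, G#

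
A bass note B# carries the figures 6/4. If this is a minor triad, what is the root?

E#

The figures 6/4 mean the fifth of the chord is in the bass. If B# is the fifth of a minor triad, the root is E# (chord tones E#–G#–B#).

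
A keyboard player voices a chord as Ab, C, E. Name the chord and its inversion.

Ab augmented, root position

The pitch classes Ab, C, E arrange in thirds as Ab–C–E: an Ab augmented triad.
With the root (Ab) in the bass, the chord is in root position (figured bass 5/3).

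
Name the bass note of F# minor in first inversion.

The third of F# minor (F#–A–C#) is A; that is the bass in first inversion.

A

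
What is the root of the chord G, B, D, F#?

G

The distinct letter names are G, B, D, F#. Arranged as a stack of thirds they read G–B–D–F#, so G is the root (a G major seventh chord).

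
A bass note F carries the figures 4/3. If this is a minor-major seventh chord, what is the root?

Bb

The figures 4/3 mean the fifth of the chord is in the bass. If F is the fifth of a minor-major seventh chord, the root is Bb (chord tones Bb–Db–F–A).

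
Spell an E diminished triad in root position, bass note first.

E, G, Bb

E diminished is E–G–Bb. Root position puts the root (E) in the bass, with the remaining tones above: E, G, Bb.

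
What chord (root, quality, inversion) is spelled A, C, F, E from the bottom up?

The distinct note names are A, C, F, E. Stacked in thirds they read F–A–C–E, which is a major seventh chord on F.
With the third (A) in the bass, the chord is in first inversion (figured bass 6/5).

F major seventh, first inversion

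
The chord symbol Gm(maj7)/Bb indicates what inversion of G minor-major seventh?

first inversion

Gm(maj7)/Bb means G minor-major seventh with Bb in the bass. Bb is the third of G minor-major seventh (G–Bb–D–F#), so this is first inversion.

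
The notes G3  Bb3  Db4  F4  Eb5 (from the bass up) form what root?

G, Bb, Db, F, Eb are the tones of an Eb dominant ninth chord (Eb–G–Bb–Db–F), making Eb the root.

Eb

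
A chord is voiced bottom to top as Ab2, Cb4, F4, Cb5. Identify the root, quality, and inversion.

The distinct note names are Ab, Cb, F. Stacked in thirds they read F–Ab–Cb, which is a diminished triad on F.
Ab is the third of F diminished; third in the bass means first inversion (figured bass 6).

F diminished, first inversion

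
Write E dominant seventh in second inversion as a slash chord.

E7/B

Second inversion of E dominant seventh has the fifth (B) in the bass. As a slash chord: E7/B.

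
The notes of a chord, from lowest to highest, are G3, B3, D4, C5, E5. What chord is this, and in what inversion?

Reducing to letter names: G, B, D, C, E. These stack in thirds as C–E–G–B–D — a C major ninth chord.
With the fifth (G) in the bass, the chord is in second inversion.

C major ninth, second inversion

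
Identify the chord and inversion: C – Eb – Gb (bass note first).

C diminished, root position

Reducing to letter names: C, Eb, Gb. These stack in thirds as C–Eb–Gb — a C diminished triad.
C is the root of C diminished; root in the bass means root position (figured bass 5/3).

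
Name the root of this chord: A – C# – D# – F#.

A, C#, D#, F# are the tones of a D# half-diminished seventh chord (D#–F#–A–C#), making D# the root.

D#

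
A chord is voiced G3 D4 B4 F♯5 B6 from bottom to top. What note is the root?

G

The distinct letter names are G, D, B, F#. Arranged as a stack of thirds they read G–B–D–F#, so G is the root (a G major seventh chord).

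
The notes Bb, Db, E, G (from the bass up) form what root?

The distinct letter names are Bb, Db, E, G. Arranged as a stack of thirds they read E–G–Bb–Db, so E is the root (an E diminished seventh chord).

E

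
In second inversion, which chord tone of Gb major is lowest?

The fifth of Gb major (Gb–Bb–Db) is Db; that is the bass in second inversion.

Db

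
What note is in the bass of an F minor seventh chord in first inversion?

Ab

The third of F minor seventh (F–Ab–C–Eb) is Ab; that is the bass in first inversion.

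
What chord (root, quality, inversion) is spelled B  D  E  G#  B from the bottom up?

The pitch classes B, D, E, G# arrange in thirds as E–G#–B–D: an E dominant seventh chord.
B is the fifth of E dominant seventh; fifth in the bass means second inversion (figured bass 4/3).

E dominant seventh, second inversion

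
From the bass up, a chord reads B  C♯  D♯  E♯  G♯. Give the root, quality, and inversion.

C# dominant ninth, third inversion

The distinct note names are B, C#, D#, E#, G#. Stacked in thirds they read C#–E#–G#–B–D#, which is a dominant ninth chord on C#.
With the seventh (B) in the bass, the chord is in third inversion.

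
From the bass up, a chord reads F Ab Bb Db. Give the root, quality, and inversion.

Bb minor seventh, second inversion

The pitch classes F, Ab, Bb, Db arrange in thirds as Bb–Db–F–Ab: a Bb minor seventh chord.
F is the fifth of Bb minor seventh; fifth in the bass means second inversion (figured bass 4/3).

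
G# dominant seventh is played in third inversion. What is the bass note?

In third inversion the seventh is lowest. For G# dominant seventh (G#–B#–D#–F#) that is F#.

F#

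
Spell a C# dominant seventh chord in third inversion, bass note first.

C# dominant seventh is C#–E#–G#–B. Third inversion puts the seventh (B) in the bass, with the remaining tones above: B, C#, E#, G#.

B, C#, E#, G#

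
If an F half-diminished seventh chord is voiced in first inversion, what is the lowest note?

Ab

In first inversion the third is lowest. For F half-diminished seventh (F–Ab–Cb–Eb) that is Ab.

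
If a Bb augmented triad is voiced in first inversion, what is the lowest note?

D

In first inversion the third is lowest. For Bb augmented (Bb–D–F#) that is D.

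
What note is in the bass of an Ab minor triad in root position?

Ab

The root of Ab minor (Ab–Cb–Eb) is Ab; that is the bass in root position.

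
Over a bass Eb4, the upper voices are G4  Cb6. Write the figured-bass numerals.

The notes Eb, G, Cb stack in thirds as Cb–Eb–G — a Cb augmented triad. The bass Eb is the third, so this is first inversion: figured 6.

6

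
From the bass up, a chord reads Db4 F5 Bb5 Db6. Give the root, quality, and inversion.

The distinct note names are Db, F, Bb. Stacked in thirds they read Bb–Db–F, which is a minor triad on Bb.
With the third (Db) in the bass, the chord is in first inversion (figured bass 6).

Bb minor, first inversion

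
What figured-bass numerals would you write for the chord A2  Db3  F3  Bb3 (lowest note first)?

The notes A, Db, F, Bb stack in thirds as Bb–Db–F–A — a Bb minor-major seventh chord. The bass A is the seventh, so this is third inversion: figured 4/2.

4/2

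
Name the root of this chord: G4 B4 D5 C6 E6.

The distinct letter names are G, B, D, C, E. Arranged as a stack of thirds they read C–E–G–B–D, so C is the root (a C major ninth chord).

C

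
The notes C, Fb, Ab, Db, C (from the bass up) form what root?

C, Fb, Ab, Db are the tones of a Db minor-major seventh chord (Db–Fb–Ab–C), making Db the root.

Db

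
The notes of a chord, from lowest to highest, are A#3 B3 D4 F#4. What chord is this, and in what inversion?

B minor-major seventh, third inversion

The distinct note names are A#, B, D, F#. Stacked in thirds they read B–D–F#–A#, which is a minor-major seventh chord on B.
A# is the seventh of B minor-major seventh; seventh in the bass means third inversion (figured bass 4/2).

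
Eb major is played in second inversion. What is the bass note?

In second inversion the fifth is lowest. For Eb major (Eb–G–Bb) that is Bb.

Bb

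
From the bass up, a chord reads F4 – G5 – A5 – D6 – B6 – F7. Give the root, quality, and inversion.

G dominant ninth, third inversion

The distinct note names are F, G, A, D, B. Stacked in thirds they read G–B–D–F–A, which is a dominant ninth chord on G.
F is the seventh of G dominant ninth; seventh in the bass means third inversion.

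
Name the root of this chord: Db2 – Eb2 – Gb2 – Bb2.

Eb

The distinct letter names are Db, Eb, Gb, Bb. Arranged as a stack of thirds they read Eb–Gb–Bb–Db, so Eb is the root (an Eb minor seventh chord).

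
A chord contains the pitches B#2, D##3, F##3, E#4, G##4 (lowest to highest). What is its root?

E#

B#, D##, F##, E#, G## are the tones of an E# major ninth chord (E#–G##–B#–D##–F##), making E# the root.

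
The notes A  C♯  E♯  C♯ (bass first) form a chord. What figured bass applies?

The notes A, C#, E# stack in thirds as A–C#–E# — an A augmented triad. The bass A is the root, so this is root position: figured 5/3.

5/3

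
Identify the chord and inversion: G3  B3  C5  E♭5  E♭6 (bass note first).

Reducing to letter names: G, B, C, Eb. These stack in thirds as C–Eb–G–B — a C minor-major seventh chord.
With the fifth (G) in the bass, the chord is in second inversion (figured bass 4/3).

C minor-major seventh, second inversion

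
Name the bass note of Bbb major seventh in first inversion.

In first inversion the third is lowest. For Bbb major seventh (Bbb–Db–Fb–Ab) that is Db.

Db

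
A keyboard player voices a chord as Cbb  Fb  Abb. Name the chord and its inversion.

Fb diminished, second inversion

The distinct note names are Cbb, Fb, Abb. Stacked in thirds they read Fb–Abb–Cbb, which is a diminished triad on Fb.
The lowest note is Cbb, the fifth of the chord, so this is second inversion (figured bass 6/4).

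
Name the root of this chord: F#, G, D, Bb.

G

Reordering F#, G, D, Bb into stacked thirds gives G–Bb–D–F#; the bottom of that stack, G, is the root.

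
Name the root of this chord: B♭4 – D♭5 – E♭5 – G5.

Eb

Bb, Db, Eb, G are the tones of an Eb dominant seventh chord (Eb–G–Bb–Db), making Eb the root.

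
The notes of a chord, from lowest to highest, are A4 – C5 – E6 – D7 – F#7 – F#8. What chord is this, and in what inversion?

D dominant ninth, second inversion

Reducing to letter names: A, C, E, D, F#. These stack in thirds as D–F#–A–C–E — a D dominant ninth chord.
With the fifth (A) in the bass, the chord is in second inversion.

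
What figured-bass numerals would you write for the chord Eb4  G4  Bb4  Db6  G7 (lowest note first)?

7

The notes Eb, G, Bb, Db stack in thirds as Eb–G–Bb–Db — an Eb dominant seventh chord. The bass Eb is the root, so this is root position: figured 7.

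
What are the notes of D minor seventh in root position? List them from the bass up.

The chord tones are D–F–A–C. With the root (D) lowest for root position: D, F, A, C.

D, F, A, C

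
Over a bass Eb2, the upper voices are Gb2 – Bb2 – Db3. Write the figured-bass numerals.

The notes Eb, Gb, Bb, Db stack in thirds as Eb–Gb–Bb–Db — an Eb minor seventh chord. The bass Eb is the root, so this is root position: figured 7.

7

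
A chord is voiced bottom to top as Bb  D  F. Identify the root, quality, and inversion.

Reducing to letter names: Bb, D, F. These stack in thirds as Bb–D–F — a Bb major triad.
With the root (Bb) in the bass, the chord is in root position (figured bass 5/3).

Bb major, root position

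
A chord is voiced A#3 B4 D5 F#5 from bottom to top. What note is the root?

Reordering A#, B, D, F# into stacked thirds gives B–D–F#–A#; the bottom of that stack, B, is the root.

B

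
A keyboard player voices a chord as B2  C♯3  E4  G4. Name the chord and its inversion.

C# half-diminished seventh, third inversion

The distinct note names are B, C#, E, G. Stacked in thirds they read C#–E–G–B, which is a half-diminished seventh chord on C#.
With the seventh (B) in the bass, the chord is in third inversion (figured bass 4/2).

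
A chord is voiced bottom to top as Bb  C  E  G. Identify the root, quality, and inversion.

C dominant seventh, third inversion

The pitch classes Bb, C, E, G arrange in thirds as C–E–G–Bb: a C dominant seventh chord.
With the seventh (Bb) in the bass, the chord is in third inversion (figured bass 4/2).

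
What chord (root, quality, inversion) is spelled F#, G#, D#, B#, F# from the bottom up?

G# dominant seventh, third inversion

The pitch classes F#, G#, D#, B# arrange in thirds as G#–B#–D#–F#: a G# dominant seventh chord.
With the seventh (F#) in the bass, the chord is in third inversion (figured bass 4/2).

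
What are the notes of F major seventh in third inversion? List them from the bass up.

The chord tones are F–A–C–E. With the seventh (E) lowest for third inversion: E, F, A, C.

E, F, A, C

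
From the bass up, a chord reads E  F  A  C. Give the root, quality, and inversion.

The pitch classes E, F, A, C arrange in thirds as F–A–C–E: an F major seventh chord.
The lowest note is E, the seventh of the chord, so this is third inversion (figured bass 4/2).

F major seventh, third inversion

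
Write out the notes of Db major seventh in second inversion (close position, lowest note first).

Ab, C, Db, F

Spelling Db major seventh: Db–F–Ab–C. In second inversion the fifth is bass, giving Ab, C, Db, F from the bottom.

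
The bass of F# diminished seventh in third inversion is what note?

In third inversion the seventh is lowest. For F# diminished seventh (F#–A–C–Eb) that is Eb.

Eb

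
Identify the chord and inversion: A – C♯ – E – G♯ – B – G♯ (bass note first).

A major ninth, root position

The pitch classes A, C#, E, G#, B arrange in thirds as A–C#–E–G#–B: an A major ninth chord.
The lowest note is A, the root of the chord, so this is root position.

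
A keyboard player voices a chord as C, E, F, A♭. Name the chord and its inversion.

F minor-major seventh, second inversion

Reducing to letter names: C, E, F, Ab. These stack in thirds as F–Ab–C–E — an F minor-major seventh chord.
With the fifth (C) in the bass, the chord is in second inversion (figured bass 4/3).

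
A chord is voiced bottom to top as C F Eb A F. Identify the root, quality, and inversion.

Reducing to letter names: C, F, Eb, A. These stack in thirds as F–A–C–Eb — an F dominant seventh chord.
With the fifth (C) in the bass, the chord is in second inversion (figured bass 4/3).

F dominant seventh, second inversion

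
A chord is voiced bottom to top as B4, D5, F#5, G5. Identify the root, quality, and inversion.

The pitch classes B, D, F#, G arrange in thirds as G–B–D–F#: a G major seventh chord.
With the third (B) in the bass, the chord is in first inversion (figured bass 6/5).

G major seventh, first inversion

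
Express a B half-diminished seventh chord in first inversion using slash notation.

First inversion of B half-diminished seventh has the third (D) in the bass. As a slash chord: Bø7/D.

Bø7/D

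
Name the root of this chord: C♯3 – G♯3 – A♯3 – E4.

Reordering C#, G#, A#, E into stacked thirds gives A#–C#–E–G#; the bottom of that stack, A#, is the root.

A#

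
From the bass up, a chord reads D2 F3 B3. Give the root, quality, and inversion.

B diminished, first inversion

The distinct note names are D, F, B. Stacked in thirds they read B–D–F, which is a diminished triad on B.
The lowest note is D, the third of the chord, so this is first inversion (figured bass 6).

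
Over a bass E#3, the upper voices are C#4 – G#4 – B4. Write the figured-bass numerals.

6/5

The notes E#, C#, G#, B stack in thirds as C#–E#–G#–B — a C# dominant seventh chord. The bass E# is the third, so this is first inversion: figured 6/5.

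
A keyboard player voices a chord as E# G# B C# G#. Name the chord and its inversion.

C# dominant seventh, first inversion

Reducing to letter names: E#, G#, B, C#. These stack in thirds as C#–E#–G#–B — a C# dominant seventh chord.
With the third (E#) in the bass, the chord is in first inversion (figured bass 6/5).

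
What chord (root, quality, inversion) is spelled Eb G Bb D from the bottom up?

The pitch classes Eb, G, Bb, D arrange in thirds as Eb–G–Bb–D: an Eb major seventh chord.
Eb is the root of Eb major seventh; root in the bass means root position (figured bass 7).

Eb major seventh, root position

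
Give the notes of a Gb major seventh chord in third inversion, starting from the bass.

Spelling Gb major seventh: Gb–Bb–Db–F. In third inversion the seventh is bass, giving F, Gb, Bb, Db from the bottom.

F, Gb, Bb, Db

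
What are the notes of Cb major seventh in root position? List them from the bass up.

Cb, Eb, Gb, Bb

Cb major seventh is Cb–Eb–Gb–Bb. Root position puts the root (Cb) in the bass, with the remaining tones above: Cb, Eb, Gb, Bb.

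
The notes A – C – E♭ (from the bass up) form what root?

A

The distinct letter names are A, C, Eb. Arranged as a stack of thirds they read A–C–Eb, so A is the root (an A diminished triad).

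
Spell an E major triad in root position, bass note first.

The chord tones are E–G#–B. With the root (E) lowest for root position: E, G#, B.

E, G#, B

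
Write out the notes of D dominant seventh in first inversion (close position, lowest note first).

F#, A, C, D

D dominant seventh is D–F#–A–C. First inversion puts the third (F#) in the bass, with the remaining tones above: F#, A, C, D.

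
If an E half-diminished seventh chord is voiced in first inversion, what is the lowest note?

G

The third of E half-diminished seventh (E–G–Bb–D) is G; that is the bass in first inversion.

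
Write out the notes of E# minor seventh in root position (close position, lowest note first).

E# minor seventh is E#–G#–B#–D#. Root position puts the root (E#) in the bass, with the remaining tones above: E#, G#, B#, D#.

E#, G#, B#, D#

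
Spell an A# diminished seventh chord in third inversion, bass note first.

G, A#, C#, E

The chord tones are A#–C#–E–G. With the seventh (G) lowest for third inversion: G, A#, C#, E.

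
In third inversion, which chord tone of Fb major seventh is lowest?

In third inversion the seventh is lowest. For Fb major seventh (Fb–Ab–Cb–Eb) that is Eb.

Eb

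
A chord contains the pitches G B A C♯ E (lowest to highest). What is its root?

Reordering G, B, A, C#, E into stacked thirds gives A–C#–E–G–B; the bottom of that stack, A, is the root.

A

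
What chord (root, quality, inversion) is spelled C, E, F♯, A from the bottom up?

F# half-diminished seventh, second inversion

The pitch classes C, E, F#, A arrange in thirds as F#–A–C–E: an F# half-diminished seventh chord.
C is the fifth of F# half-diminished seventh; fifth in the bass means second inversion (figured bass 4/3).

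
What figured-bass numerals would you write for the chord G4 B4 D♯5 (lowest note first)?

The notes G, B, D# stack in thirds as G–B–D# — a G augmented triad. The bass G is the root, so this is root position: figured 5/3.

5/3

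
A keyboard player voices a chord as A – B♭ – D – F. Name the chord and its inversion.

Bb major seventh, third inversion

The distinct note names are A, Bb, D, F. Stacked in thirds they read Bb–D–F–A, which is a major seventh chord on Bb.
With the seventh (A) in the bass, the chord is in third inversion (figured bass 4/2).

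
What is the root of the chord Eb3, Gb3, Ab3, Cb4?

The distinct letter names are Eb, Gb, Ab, Cb. Arranged as a stack of thirds they read Ab–Cb–Eb–Gb, so Ab is the root (an Ab minor seventh chord).

Ab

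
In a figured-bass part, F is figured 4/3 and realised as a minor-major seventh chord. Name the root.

The figures 4/3 mean the fifth of the chord is in the bass. If F is the fifth of a minor-major seventh chord, the root is Bb (chord tones Bb–Db–F–A).

Bb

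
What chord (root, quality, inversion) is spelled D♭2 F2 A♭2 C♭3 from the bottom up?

Db dominant seventh, root position

The pitch classes Db, F, Ab, Cb arrange in thirds as Db–F–Ab–Cb: a Db dominant seventh chord.
The lowest note is Db, the root of the chord, so this is root position (figured bass 7).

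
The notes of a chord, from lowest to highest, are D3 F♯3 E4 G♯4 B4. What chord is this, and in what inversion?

The pitch classes D, F#, E, G#, B arrange in thirds as E–G#–B–D–F#: an E dominant ninth chord.
D is the seventh of E dominant ninth; seventh in the bass means third inversion.

E dominant ninth, third inversion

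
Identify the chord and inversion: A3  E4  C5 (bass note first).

A minor, root position

Reducing to letter names: A, E, C. These stack in thirds as A–C–E — an A minor triad.
With the root (A) in the bass, the chord is in root position (figured bass 5/3).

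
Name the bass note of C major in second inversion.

G

C major is C–E–G. Second inversion places the fifth in the bass: G.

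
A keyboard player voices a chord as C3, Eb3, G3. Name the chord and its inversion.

The pitch classes C, Eb, G arrange in thirds as C–Eb–G: a C minor triad.
The lowest note is C, the root of the chord, so this is root position (figured bass 5/3).

C minor, root position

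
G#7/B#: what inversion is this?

G#7/B# means G# dominant seventh with B# in the bass. B# is the third of G# dominant seventh (G#–B#–D#–F#), so this is first inversion.

first inversion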